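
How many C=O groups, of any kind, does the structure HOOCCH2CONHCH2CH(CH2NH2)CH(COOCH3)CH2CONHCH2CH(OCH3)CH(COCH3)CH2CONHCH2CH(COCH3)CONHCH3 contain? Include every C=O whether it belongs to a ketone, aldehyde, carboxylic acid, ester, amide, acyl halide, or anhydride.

HOOC: carboxylic acid, 1 C=O (running total 1).
CH2CONHCH2: amide, 1 C=O (running total 2).
CH(COOCH3): ester, 1 C=O (running total 3).
CH2CONHCH2: amide, 1 C=O (running total 4).
CH(COCH3): ketone, 1 C=O (running total 5).
CH2CONHCH2: amide, 1 C=O (running total 6).
CH(COCH3): ketone, 1 C=O (running total 7).
CONHCH3: amide, 1 C=O (running total 8).

8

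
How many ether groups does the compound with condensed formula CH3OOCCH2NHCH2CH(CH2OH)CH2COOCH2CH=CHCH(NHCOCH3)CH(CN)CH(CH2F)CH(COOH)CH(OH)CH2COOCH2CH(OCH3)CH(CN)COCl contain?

1

Reading the structure from left to right:
  CH3OOC: CH3O–C(=O)–: carbonyl C bonded to C and to –OCH3 → ester (not ketone + ether).
  CH2NHCH2: C–N–C with sp³ carbons and no adjacent C=O → amine (secondary).
  CH(CH2OH): pendant –CH2OH on an sp³ backbone C → alcohol.
  CH2COOCH2: –C(=O)–O–C with C on the carbonyl side → ester.
  CH=CH: C=C double bond → alkene.
  CH(NHCOCH3): pendant –NHC(=O)CH3: N bonded to a carbonyl → amide (not amine).
  CH(CN): pendant –C≡N: nitrile.
  CH(CH2F): pendant –CH2X: halogen on sp³ carbon → alkyl halide.
  CH(COOH): pendant –COOH: carbonyl C bonded to C and –OH → carboxylic acid.
  CH(OH): –OH on an sp³ carbon → alcohol (secondary).
  CH2COOCH2: –C(=O)–O–C with C on the carbonyl side → ester.
  CH(OCH3): pendant –OCH3: C–O–C with sp³ C, no adjacent C=O → ether.
  CH(CN): pendant –C≡N: nitrile.
  COCl: –C(=O)Cl: carbonyl C bonded to C and to a halogen → acyl halide (not alkyl halide).
Ether appears at: CH(OCH3) → 1.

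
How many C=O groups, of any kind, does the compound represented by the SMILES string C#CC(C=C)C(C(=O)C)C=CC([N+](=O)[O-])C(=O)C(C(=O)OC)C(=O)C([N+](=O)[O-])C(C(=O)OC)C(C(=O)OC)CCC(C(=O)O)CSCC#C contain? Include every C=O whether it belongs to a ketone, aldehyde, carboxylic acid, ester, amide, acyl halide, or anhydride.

7

CH(COCH3): ketone, 1 C=O (running total 1).
CO: ketone, 1 C=O (running total 2).
CH(COOCH3): ester, 1 C=O (running total 3).
CO: ketone, 1 C=O (running total 4).
CH(COOCH3): ester, 1 C=O (running total 5).
CH(COOCH3): ester, 1 C=O (running total 6).
CH(COOH): carboxylic acid, 1 C=O (running total 7).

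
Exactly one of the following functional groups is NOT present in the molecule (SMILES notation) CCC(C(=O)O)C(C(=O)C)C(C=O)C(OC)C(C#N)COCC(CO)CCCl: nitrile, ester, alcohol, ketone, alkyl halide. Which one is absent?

nitrile: present (CH(CN) — pendant –C≡N: nitrile).
alcohol: present (CH(CH2OH) — pendant –CH2OH on an sp³ backbone C → alcohol).
ketone: present (CH(COCH3) — pendant –COCH3: carbonyl C bonded to two carbons → ketone).
alkyl halide: present (CH2Cl — halogen on an sp³ carbon → alkyl halide).
ester: no segment matches this pattern.

ester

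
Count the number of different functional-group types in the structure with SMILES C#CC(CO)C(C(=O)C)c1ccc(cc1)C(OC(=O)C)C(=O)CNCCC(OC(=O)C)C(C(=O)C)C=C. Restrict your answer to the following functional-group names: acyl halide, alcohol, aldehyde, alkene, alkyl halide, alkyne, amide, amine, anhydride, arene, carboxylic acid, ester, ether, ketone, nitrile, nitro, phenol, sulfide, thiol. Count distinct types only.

7

C≡C triple bond → alkyne.
pendant –CH2OH on an sp³ backbone C → alcohol.
pendant –COCH3: carbonyl C bonded to two carbons → ketone.
para-disubstituted benzene ring → arene.
pendant –OC(=O)CH3: an acyloxy group → ester.
–C(=O)– with carbon on both sides → ketone.
C–N–C with sp³ carbons and no adjacent C=O → amine (secondary).
pendant –OC(=O)CH3: an acyloxy group → ester.
pendant –COCH3: carbonyl C bonded to two carbons → ketone.
C=C double bond → alkene.
Distinct types present: alcohol, alkene, alkyne, amine, arene, ester, ketone.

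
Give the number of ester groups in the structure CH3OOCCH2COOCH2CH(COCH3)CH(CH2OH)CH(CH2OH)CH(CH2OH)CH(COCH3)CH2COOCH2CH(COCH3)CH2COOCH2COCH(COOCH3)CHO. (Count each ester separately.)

5

Reading the structure from left to right:
  CH3OOC: CH3O–C(=O)–: carbonyl C bonded to C and to –OCH3 → ester (not ketone + ether).
  CH2COOCH2: –C(=O)–O–C with C on the carbonyl side → ester.
  CH(COCH3): pendant –COCH3: carbonyl C bonded to two carbons → ketone.
  CH(CH2OH): pendant –CH2OH on an sp³ backbone C → alcohol.
  CH(CH2OH): pendant –CH2OH on an sp³ backbone C → alcohol.
  CH(CH2OH): pendant –CH2OH on an sp³ backbone C → alcohol.
  CH(COCH3): pendant –COCH3: carbonyl C bonded to two carbons → ketone.
  CH2COOCH2: –C(=O)–O–C with C on the carbonyl side → ester.
  CH(COCH3): pendant –COCH3: carbonyl C bonded to two carbons → ketone.
  CH2COOCH2: –C(=O)–O–C with C on the carbonyl side → ester.
  CO: –C(=O)– with carbon on both sides → ketone.
  CH(COOCH3): pendant –COOCH3: carbonyl C bonded to C and –OCH3 → ester.
  CHO: terminal –CHO: carbonyl C bonded to H and C → aldehyde.
Ester appears at: CH3OOC, CH2COOCH2, CH2COOCH2, CH2COOCH2, CH(COOCH3) → 5.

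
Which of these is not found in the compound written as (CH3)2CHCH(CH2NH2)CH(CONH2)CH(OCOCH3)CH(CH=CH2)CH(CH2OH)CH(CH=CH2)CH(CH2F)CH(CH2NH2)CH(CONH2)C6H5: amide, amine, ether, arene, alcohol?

arene: present (C6H5 — –C6H5 phenyl ring → arene).
amide: present (CH(CONH2) — pendant –CONH2: carbonyl C bonded to C and N → amide).
alcohol: present (CH(CH2OH) — pendant –CH2OH on an sp³ backbone C → alcohol).
amine: present (CH(CH2NH2) — pendant –CH2NH2: N on sp³ C, no adjacent C=O → amine).
ether: absent. In CH(OCOCH3), the C–O–C oxygen is adjacent to a C=O, so it belongs to an ester, not an ether.

ether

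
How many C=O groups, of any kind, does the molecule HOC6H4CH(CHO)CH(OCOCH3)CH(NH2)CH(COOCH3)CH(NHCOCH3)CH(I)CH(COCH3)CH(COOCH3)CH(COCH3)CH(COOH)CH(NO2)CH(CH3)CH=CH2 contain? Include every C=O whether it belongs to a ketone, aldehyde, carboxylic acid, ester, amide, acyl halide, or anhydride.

CH(CHO): aldehyde, 1 C=O (running total 1).
CH(OCOCH3): ester, 1 C=O (running total 2).
CH(COOCH3): ester, 1 C=O (running total 3).
CH(NHCOCH3): amide, 1 C=O (running total 4).
CH(COCH3): ketone, 1 C=O (running total 5).
CH(COOCH3): ester, 1 C=O (running total 6).
CH(COCH3): ketone, 1 C=O (running total 7).
CH(COOH): carboxylic acid, 1 C=O (running total 8).

8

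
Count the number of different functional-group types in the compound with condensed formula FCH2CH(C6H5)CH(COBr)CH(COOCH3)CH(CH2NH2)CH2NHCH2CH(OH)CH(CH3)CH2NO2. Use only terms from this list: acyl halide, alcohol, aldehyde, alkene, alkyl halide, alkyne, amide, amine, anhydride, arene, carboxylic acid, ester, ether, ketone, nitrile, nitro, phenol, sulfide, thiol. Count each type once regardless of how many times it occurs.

halogen on an sp³ carbon → alkyl halide.
pendant –C6H5: benzene ring → arene.
pendant –C(=O)X: carbonyl C bonded to C and halogen → acyl halide.
pendant –COOCH3: carbonyl C bonded to C and –OCH3 → ester.
pendant –CH2NH2: N on sp³ C, no adjacent C=O → amine.
C–N–C with sp³ carbons and no adjacent C=O → amine (secondary).
–OH on an sp³ carbon → alcohol (secondary).
–NO2 on carbon → nitro group.
Distinct types present: acyl halide, alcohol, alkyl halide, amine, arene, ester, nitro.

7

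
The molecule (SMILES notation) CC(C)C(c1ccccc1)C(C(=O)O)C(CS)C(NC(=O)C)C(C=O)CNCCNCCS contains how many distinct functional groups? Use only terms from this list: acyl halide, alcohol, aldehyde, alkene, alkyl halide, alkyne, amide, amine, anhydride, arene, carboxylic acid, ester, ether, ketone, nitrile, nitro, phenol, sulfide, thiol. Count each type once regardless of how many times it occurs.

Taking each segment in turn:
  CH(C6H5): pendant –C6H5: benzene ring → arene.
  CH(COOH): pendant –COOH: carbonyl C bonded to C and –OH → carboxylic acid.
  CH(CH2SH): pendant –CH2SH → thiol.
  CH(NHCOCH3): pendant –NHC(=O)CH3: N bonded to a carbonyl → amide (not amine).
  CH(CHO): pendant –CHO: carbonyl C bonded to C and H → aldehyde.
  CH2NHCH2: C–N–C with sp³ carbons and no adjacent C=O → amine (secondary).
  CH2NHCH2: C–N–C with sp³ carbons and no adjacent C=O → amine (secondary).
  CH2SH: –SH on an sp³ carbon → thiol.
Distinct types present: aldehyde, amide, amine, arene, carboxylic acid, thiol.

6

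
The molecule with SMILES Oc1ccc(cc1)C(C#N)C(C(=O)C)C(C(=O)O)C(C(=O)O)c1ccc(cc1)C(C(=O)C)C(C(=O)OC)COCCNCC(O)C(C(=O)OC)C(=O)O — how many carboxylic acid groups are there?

3

–OH attached directly to an aromatic ring → phenol (not alcohol); the ring itself is an arene.
pendant –C≡N: nitrile.
pendant –COCH3: carbonyl C bonded to two carbons → ketone.
pendant –COOH: carbonyl C bonded to C and –OH → carboxylic acid.
pendant –COOH: carbonyl C bonded to C and –OH → carboxylic acid.
para-disubstituted benzene ring → arene.
pendant –COCH3: carbonyl C bonded to two carbons → ketone.
pendant –COOCH3: carbonyl C bonded to C and –OCH3 → ester.
C–O–C with sp³ carbons on both sides and no adjacent C=O → ether.
C–N–C with sp³ carbons and no adjacent C=O → amine (secondary).
–OH on an sp³ carbon → alcohol (secondary).
pendant –COOCH3: carbonyl C bonded to C and –OCH3 → ester.
–COOH: carbonyl C bonded to –OH and C → carboxylic acid (the –OH is not a separate alcohol).
Carboxylic acid appears at: CH(COOH), CH(COOH), COOH → 3.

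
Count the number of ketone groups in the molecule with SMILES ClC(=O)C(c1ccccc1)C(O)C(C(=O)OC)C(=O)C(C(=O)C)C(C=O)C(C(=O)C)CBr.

3

Reading the structure from left to right:
  ClCO: –C(=O)Cl: carbonyl C bonded to C and to a halogen → acyl halide (not alkyl halide).
  CH(C6H5): pendant –C6H5: benzene ring → arene.
  CH(OH): –OH on an sp³ carbon → alcohol (secondary).
  CH(COOCH3): pendant –COOCH3: carbonyl C bonded to C and –OCH3 → ester.
  CO: –C(=O)– with carbon on both sides → ketone.
  CH(COCH3): pendant –COCH3: carbonyl C bonded to two carbons → ketone.
  CH(CHO): pendant –CHO: carbonyl C bonded to C and H → aldehyde.
  CH(COCH3): pendant –COCH3: carbonyl C bonded to two carbons → ketone.
  CH2Br: halogen on an sp³ carbon → alkyl halide.
Ketone appears at: CO, CH(COCH3), CH(COCH3) → 3.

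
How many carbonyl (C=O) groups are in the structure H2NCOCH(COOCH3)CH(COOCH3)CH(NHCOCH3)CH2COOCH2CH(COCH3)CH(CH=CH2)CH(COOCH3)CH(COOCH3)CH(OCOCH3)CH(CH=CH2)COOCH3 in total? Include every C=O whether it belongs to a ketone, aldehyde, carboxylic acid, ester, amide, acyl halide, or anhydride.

H2NCO: amide, 1 C=O (running total 1).
CH(COOCH3): ester, 1 C=O (running total 2).
CH(COOCH3): ester, 1 C=O (running total 3).
CH(NHCOCH3): amide, 1 C=O (running total 4).
CH2COOCH2: ester, 1 C=O (running total 5).
CH(COCH3): ketone, 1 C=O (running total 6).
CH(COOCH3): ester, 1 C=O (running total 7).
CH(COOCH3): ester, 1 C=O (running total 8).
CH(OCOCH3): ester, 1 C=O (running total 9).
COOCH3: ester, 1 C=O (running total 10).

10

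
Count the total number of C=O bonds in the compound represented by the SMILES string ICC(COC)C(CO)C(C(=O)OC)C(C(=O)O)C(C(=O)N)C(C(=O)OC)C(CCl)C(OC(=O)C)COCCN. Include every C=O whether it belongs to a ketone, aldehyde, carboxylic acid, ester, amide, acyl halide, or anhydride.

CH(COOCH3): ester, 1 C=O (running total 1).
CH(COOH): carboxylic acid, 1 C=O (running total 2).
CH(CONH2): amide, 1 C=O (running total 3).
CH(COOCH3): ester, 1 C=O (running total 4).
CH(OCOCH3): ester, 1 C=O (running total 5).

5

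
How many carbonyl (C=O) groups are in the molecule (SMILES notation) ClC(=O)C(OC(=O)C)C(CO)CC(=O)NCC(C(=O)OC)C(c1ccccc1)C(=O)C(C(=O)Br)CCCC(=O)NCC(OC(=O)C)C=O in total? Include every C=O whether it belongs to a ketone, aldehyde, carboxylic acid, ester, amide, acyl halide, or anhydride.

9

ClCO: acyl halide, 1 C=O (running total 1).
CH(OCOCH3): ester, 1 C=O (running total 2).
CH2CONHCH2: amide, 1 C=O (running total 3).
CH(COOCH3): ester, 1 C=O (running total 4).
CO: ketone, 1 C=O (running total 5).
CH(COBr): acyl halide, 1 C=O (running total 6).
CH2CONHCH2: amide, 1 C=O (running total 7).
CH(OCOCH3): ester, 1 C=O (running total 8).
CHO: aldehyde, 1 C=O (running total 9).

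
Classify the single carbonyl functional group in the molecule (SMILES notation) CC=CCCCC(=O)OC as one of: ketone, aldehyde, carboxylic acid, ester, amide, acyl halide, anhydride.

ester

The carbonyl is in the COOCH3 segment: –C(=O)OCH3: carbonyl C bonded to C and to –OCH3 → ester (not ketone + ether).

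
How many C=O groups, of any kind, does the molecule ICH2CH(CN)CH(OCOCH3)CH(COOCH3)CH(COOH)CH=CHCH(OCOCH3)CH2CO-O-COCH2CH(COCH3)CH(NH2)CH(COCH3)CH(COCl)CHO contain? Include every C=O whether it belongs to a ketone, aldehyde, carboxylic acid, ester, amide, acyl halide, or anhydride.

CH(OCOCH3): ester, 1 C=O (running total 1).
CH(COOCH3): ester, 1 C=O (running total 2).
CH(COOH): carboxylic acid, 1 C=O (running total 3).
CH(OCOCH3): ester, 1 C=O (running total 4).
CH2CO-O-COCH2: anhydride, 2 C=O (running total 6).
CH(COCH3): ketone, 1 C=O (running total 7).
CH(COCH3): ketone, 1 C=O (running total 8).
CH(COCl): acyl halide, 1 C=O (running total 9).
CHO: aldehyde, 1 C=O (running total 10).

10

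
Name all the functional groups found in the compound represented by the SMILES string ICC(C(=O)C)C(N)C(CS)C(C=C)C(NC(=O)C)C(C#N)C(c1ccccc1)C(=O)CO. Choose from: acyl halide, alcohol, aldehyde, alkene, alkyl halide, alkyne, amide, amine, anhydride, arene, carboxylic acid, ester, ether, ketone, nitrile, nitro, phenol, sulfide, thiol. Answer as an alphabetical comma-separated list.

Taking each segment in turn:
  ICH2: halogen on an sp³ carbon → alkyl halide.
  CH(COCH3): pendant –COCH3: carbonyl C bonded to two carbons → ketone.
  CH(NH2): –NH2 on an sp³ carbon with no adjacent C=O → amine.
  CH(CH2SH): pendant –CH2SH → thiol.
  CH(CH=CH2): pendant –CH=CH2: C=C double bond → alkene.
  CH(NHCOCH3): pendant –NHC(=O)CH3: N bonded to a carbonyl → amide (not amine).
  CH(CN): pendant –C≡N: nitrile.
  CH(C6H5): pendant –C6H5: benzene ring → arene.
  CO: –C(=O)– with carbon on both sides → ketone.
  CH2OH: –OH on an sp³ carbon → alcohol.

alcohol, alkene, alkyl halide, amide, amine, arene, ketone, nitrile, thiol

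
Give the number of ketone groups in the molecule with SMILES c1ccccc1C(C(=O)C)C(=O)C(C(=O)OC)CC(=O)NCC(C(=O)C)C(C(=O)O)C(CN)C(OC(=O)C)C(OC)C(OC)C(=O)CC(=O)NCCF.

Working along the chain:
  C6H5: C6H5– phenyl ring → arene.
  CH(COCH3): pendant –COCH3: carbonyl C bonded to two carbons → ketone.
  CO: –C(=O)– with carbon on both sides → ketone.
  CH(COOCH3): pendant –COOCH3: carbonyl C bonded to C and –OCH3 → ester.
  CH2CONHCH2: –C(=O)–N– linkage → amide (the N is not an amine).
  CH(COCH3): pendant –COCH3: carbonyl C bonded to two carbons → ketone.
  CH(COOH): pendant –COOH: carbonyl C bonded to C and –OH → carboxylic acid.
  CH(CH2NH2): pendant –CH2NH2: N on sp³ C, no adjacent C=O → amine.
  CH(OCOCH3): pendant –OC(=O)CH3: an acyloxy group → ester.
  CH(OCH3): pendant –OCH3: C–O–C with sp³ C, no adjacent C=O → ether.
  CH(OCH3): pendant –OCH3: C–O–C with sp³ C, no adjacent C=O → ether.
  CO: –C(=O)– with carbon on both sides → ketone.
  CH2CONHCH2: –C(=O)–N– linkage → amide (the N is not an amine).
  CH2F: halogen on an sp³ carbon → alkyl halide.
Ketone appears at: CH(COCH3), CO, CH(COCH3), CO → 4.

4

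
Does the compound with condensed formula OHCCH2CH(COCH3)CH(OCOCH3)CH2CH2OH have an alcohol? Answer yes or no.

yes

Taking each segment in turn:
  OHC: terminal –CHO: carbonyl C bonded to H and C → aldehyde.
  CH(COCH3): pendant –COCH3: carbonyl C bonded to two carbons → ketone.
  CH(OCOCH3): pendant –OC(=O)CH3: an acyloxy group → ester.
  CH2OH: –OH on an sp³ carbon → alcohol.
The CH2OH segment supplies the alcohol: –OH on an sp³ carbon → alcohol.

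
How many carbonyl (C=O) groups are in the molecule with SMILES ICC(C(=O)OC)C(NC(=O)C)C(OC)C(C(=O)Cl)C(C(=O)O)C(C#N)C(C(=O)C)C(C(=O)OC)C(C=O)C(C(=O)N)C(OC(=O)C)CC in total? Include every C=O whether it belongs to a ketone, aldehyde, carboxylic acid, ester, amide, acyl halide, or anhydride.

CH(COOCH3): ester, 1 C=O (running total 1).
CH(NHCOCH3): amide, 1 C=O (running total 2).
CH(COCl): acyl halide, 1 C=O (running total 3).
CH(COOH): carboxylic acid, 1 C=O (running total 4).
CH(COCH3): ketone, 1 C=O (running total 5).
CH(COOCH3): ester, 1 C=O (running total 6).
CH(CHO): aldehyde, 1 C=O (running total 7).
CH(CONH2): amide, 1 C=O (running total 8).
CH(OCOCH3): ester, 1 C=O (running total 9).

9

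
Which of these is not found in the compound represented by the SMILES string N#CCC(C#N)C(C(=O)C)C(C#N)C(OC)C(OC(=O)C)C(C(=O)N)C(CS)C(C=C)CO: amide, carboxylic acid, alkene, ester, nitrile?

alkene: present (CH(CH=CH2) — pendant –CH=CH2: C=C double bond → alkene).
nitrile: present (N≡C — N≡C–: carbon triple-bonded to nitrogen → nitrile).
ester: present (CH(OCOCH3) — pendant –OC(=O)CH3: an acyloxy group → ester).
amide: present (CH(CONH2) — pendant –CONH2: carbonyl C bonded to C and N → amide).
carboxylic acid: absent. In CH(OCOCH3), the acyl oxygen is bonded to carbon (–O–C), not to H, so this is an ester. In CH(CONH2), the carbonyl is bonded to nitrogen, not to –OH; that is an amide.

carboxylic acid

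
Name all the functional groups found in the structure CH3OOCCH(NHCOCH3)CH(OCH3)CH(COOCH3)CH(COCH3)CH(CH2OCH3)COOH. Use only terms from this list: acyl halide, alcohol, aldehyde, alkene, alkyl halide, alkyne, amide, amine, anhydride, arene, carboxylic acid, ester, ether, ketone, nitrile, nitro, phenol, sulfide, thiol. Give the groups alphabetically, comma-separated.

CH3O–C(=O)–: carbonyl C bonded to C and to –OCH3 → ester (not ketone + ether).
pendant –NHC(=O)CH3: N bonded to a carbonyl → amide (not amine).
pendant –OCH3: C–O–C with sp³ C, no adjacent C=O → ether.
pendant –COOCH3: carbonyl C bonded to C and –OCH3 → ester.
pendant –COCH3: carbonyl C bonded to two carbons → ketone.
pendant –CH2OCH3: C–O–C linkage → ether.
–COOH: carbonyl C bonded to –OH and C → carboxylic acid (the –OH is not a separate alcohol).

amide, carboxylic acid, ester, ether, ketone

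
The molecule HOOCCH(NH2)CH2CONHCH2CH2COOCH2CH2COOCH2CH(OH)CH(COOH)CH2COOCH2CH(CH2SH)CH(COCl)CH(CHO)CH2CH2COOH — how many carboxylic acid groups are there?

3

–COOH: carbonyl C bonded to –OH and C → carboxylic acid (the –OH is not a separate alcohol).
–NH2 on an sp³ carbon with no adjacent C=O → amine.
–C(=O)–N– linkage → amide (the N is not an amine).
–C(=O)–O–C with C on the carbonyl side → ester.
–C(=O)–O–C with C on the carbonyl side → ester.
–OH on an sp³ carbon → alcohol (secondary).
pendant –COOH: carbonyl C bonded to C and –OH → carboxylic acid.
–C(=O)–O–C with C on the carbonyl side → ester.
pendant –CH2SH → thiol.
pendant –C(=O)X: carbonyl C bonded to C and halogen → acyl halide.
pendant –CHO: carbonyl C bonded to C and H → aldehyde.
–COOH: carbonyl C bonded to –OH and C → carboxylic acid (the –OH is not a separate alcohol).
Carboxylic acid appears at: HOOC, CH(COOH), COOH → 3.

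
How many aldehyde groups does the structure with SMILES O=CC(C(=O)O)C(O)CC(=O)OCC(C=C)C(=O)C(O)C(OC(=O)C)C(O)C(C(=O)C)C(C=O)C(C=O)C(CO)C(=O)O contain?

terminal –CHO: carbonyl C bonded to H and C → aldehyde.
pendant –COOH: carbonyl C bonded to C and –OH → carboxylic acid.
–OH on an sp³ carbon → alcohol (secondary).
–C(=O)–O–C with C on the carbonyl side → ester.
pendant –CH=CH2: C=C double bond → alkene.
–C(=O)– with carbon on both sides → ketone.
–OH on an sp³ carbon → alcohol (secondary).
pendant –OC(=O)CH3: an acyloxy group → ester.
–OH on an sp³ carbon → alcohol (secondary).
pendant –COCH3: carbonyl C bonded to two carbons → ketone.
pendant –CHO: carbonyl C bonded to C and H → aldehyde.
pendant –CHO: carbonyl C bonded to C and H → aldehyde.
pendant –CH2OH on an sp³ backbone C → alcohol.
–COOH: carbonyl C bonded to –OH and C → carboxylic acid (the –OH is not a separate alcohol).
Aldehyde appears at: OHC, CH(CHO), CH(CHO) → 3.

3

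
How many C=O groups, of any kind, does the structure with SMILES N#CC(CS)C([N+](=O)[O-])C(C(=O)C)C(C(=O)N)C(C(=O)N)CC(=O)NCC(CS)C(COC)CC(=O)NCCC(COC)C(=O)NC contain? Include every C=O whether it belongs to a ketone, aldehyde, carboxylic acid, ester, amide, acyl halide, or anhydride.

CH(COCH3): ketone, 1 C=O (running total 1).
CH(CONH2): amide, 1 C=O (running total 2).
CH(CONH2): amide, 1 C=O (running total 3).
CH2CONHCH2: amide, 1 C=O (running total 4).
CH2CONHCH2: amide, 1 C=O (running total 5).
CONHCH3: amide, 1 C=O (running total 6).

6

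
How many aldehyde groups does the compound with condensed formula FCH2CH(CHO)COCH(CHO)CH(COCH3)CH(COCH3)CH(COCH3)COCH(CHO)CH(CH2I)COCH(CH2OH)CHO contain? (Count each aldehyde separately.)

4

Taking each segment in turn:
  FCH2: halogen on an sp³ carbon → alkyl halide.
  CH(CHO): pendant –CHO: carbonyl C bonded to C and H → aldehyde.
  CO: –C(=O)– with carbon on both sides → ketone.
  CH(CHO): pendant –CHO: carbonyl C bonded to C and H → aldehyde.
  CH(COCH3): pendant –COCH3: carbonyl C bonded to two carbons → ketone.
  CH(COCH3): pendant –COCH3: carbonyl C bonded to two carbons → ketone.
  CH(COCH3): pendant –COCH3: carbonyl C bonded to two carbons → ketone.
  CO: –C(=O)– with carbon on both sides → ketone.
  CH(CHO): pendant –CHO: carbonyl C bonded to C and H → aldehyde.
  CH(CH2I): pendant –CH2X: halogen on sp³ carbon → alkyl halide.
  CO: –C(=O)– with carbon on both sides → ketone.
  CH(CH2OH): pendant –CH2OH on an sp³ backbone C → alcohol.
  CHO: terminal –CHO: carbonyl C bonded to H and C → aldehyde.
Aldehyde appears at: CH(CHO), CH(CHO), CH(CHO), CHO → 4.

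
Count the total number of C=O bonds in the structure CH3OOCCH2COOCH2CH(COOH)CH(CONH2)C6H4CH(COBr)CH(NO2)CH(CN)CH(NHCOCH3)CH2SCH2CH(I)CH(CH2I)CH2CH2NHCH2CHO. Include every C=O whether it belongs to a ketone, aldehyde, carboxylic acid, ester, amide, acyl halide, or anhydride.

7

CH3OOC: ester, 1 C=O (running total 1).
CH2COOCH2: ester, 1 C=O (running total 2).
CH(COOH): carboxylic acid, 1 C=O (running total 3).
CH(CONH2): amide, 1 C=O (running total 4).
CH(COBr): acyl halide, 1 C=O (running total 5).
CH(NHCOCH3): amide, 1 C=O (running total 6).
CHO: aldehyde, 1 C=O (running total 7).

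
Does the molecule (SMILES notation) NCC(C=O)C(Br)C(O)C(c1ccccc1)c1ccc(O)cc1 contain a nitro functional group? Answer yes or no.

Reading the structure from left to right:
  H2NCH2: –NH2 on an sp³ carbon with no adjacent C=O → amine.
  CH(CHO): pendant –CHO: carbonyl C bonded to C and H → aldehyde.
  CH(Br): halogen on an sp³ carbon → alkyl halide.
  CH(OH): –OH on an sp³ carbon → alcohol (secondary).
  CH(C6H5): pendant –C6H5: benzene ring → arene.
  C6H4OH: –OH attached directly to an aromatic ring → phenol (not alcohol); the ring itself is an arene.
The groups actually present are: alcohol, aldehyde, alkyl halide, amine, arene, phenol.

no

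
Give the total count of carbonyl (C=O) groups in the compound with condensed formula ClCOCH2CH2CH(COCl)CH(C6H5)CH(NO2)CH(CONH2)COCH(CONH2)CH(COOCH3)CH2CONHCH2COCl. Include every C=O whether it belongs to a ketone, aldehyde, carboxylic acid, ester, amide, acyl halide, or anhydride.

8

ClCO: acyl halide, 1 C=O (running total 1).
CH(COCl): acyl halide, 1 C=O (running total 2).
CH(CONH2): amide, 1 C=O (running total 3).
CO: ketone, 1 C=O (running total 4).
CH(CONH2): amide, 1 C=O (running total 5).
CH(COOCH3): ester, 1 C=O (running total 6).
CH2CONHCH2: amide, 1 C=O (running total 7).
COCl: acyl halide, 1 C=O (running total 8).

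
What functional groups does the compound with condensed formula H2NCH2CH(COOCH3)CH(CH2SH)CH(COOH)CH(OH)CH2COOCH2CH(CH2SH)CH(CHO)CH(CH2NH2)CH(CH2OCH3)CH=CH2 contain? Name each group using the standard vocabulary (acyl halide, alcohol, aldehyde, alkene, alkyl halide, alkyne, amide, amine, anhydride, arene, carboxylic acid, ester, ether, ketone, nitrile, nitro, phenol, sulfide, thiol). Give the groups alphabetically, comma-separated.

–NH2 on an sp³ carbon with no adjacent C=O → amine.
pendant –COOCH3: carbonyl C bonded to C and –OCH3 → ester.
pendant –CH2SH → thiol.
pendant –COOH: carbonyl C bonded to C and –OH → carboxylic acid.
–OH on an sp³ carbon → alcohol (secondary).
–C(=O)–O–C with C on the carbonyl side → ester.
pendant –CH2SH → thiol.
pendant –CHO: carbonyl C bonded to C and H → aldehyde.
pendant –CH2NH2: N on sp³ C, no adjacent C=O → amine.
pendant –CH2OCH3: C–O–C linkage → ether.
C=C double bond → alkene.

alcohol, aldehyde, alkene, amine, carboxylic acid, ester, ether, thiol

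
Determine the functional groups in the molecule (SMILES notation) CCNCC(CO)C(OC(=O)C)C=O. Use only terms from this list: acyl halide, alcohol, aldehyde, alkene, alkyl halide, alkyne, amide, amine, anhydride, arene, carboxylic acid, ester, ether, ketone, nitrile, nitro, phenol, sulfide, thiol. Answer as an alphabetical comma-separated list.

alcohol, aldehyde, amine, ester

Taking each segment in turn:
  CH2NHCH2: C–N–C with sp³ carbons and no adjacent C=O → amine (secondary).
  CH(CH2OH): pendant –CH2OH on an sp³ backbone C → alcohol.
  CH(OCOCH3): pendant –OC(=O)CH3: an acyloxy group → ester.
  CHO: terminal –CHO: carbonyl C bonded to H and C → aldehyde.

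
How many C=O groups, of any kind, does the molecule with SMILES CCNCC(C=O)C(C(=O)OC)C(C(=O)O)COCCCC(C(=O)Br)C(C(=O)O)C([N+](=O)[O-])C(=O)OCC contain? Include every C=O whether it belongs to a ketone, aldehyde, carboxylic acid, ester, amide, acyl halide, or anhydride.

6

CH(CHO): aldehyde, 1 C=O (running total 1).
CH(COOCH3): ester, 1 C=O (running total 2).
CH(COOH): carboxylic acid, 1 C=O (running total 3).
CH(COBr): acyl halide, 1 C=O (running total 4).
CH(COOH): carboxylic acid, 1 C=O (running total 5).
COOCH2CH3: ester, 1 C=O (running total 6).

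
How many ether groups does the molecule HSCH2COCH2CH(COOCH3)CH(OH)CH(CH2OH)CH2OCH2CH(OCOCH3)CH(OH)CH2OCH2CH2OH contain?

Reading the structure from left to right:
  HSCH2: –SH on an sp³ carbon → thiol.
  CO: –C(=O)– with carbon on both sides → ketone.
  CH(COOCH3): pendant –COOCH3: carbonyl C bonded to C and –OCH3 → ester.
  CH(OH): –OH on an sp³ carbon → alcohol (secondary).
  CH(CH2OH): pendant –CH2OH on an sp³ backbone C → alcohol.
  CH2OCH2: C–O–C with sp³ carbons on both sides and no adjacent C=O → ether.
  CH(OCOCH3): pendant –OC(=O)CH3: an acyloxy group → ester.
  CH(OH): –OH on an sp³ carbon → alcohol (secondary).
  CH2OCH2: C–O–C with sp³ carbons on both sides and no adjacent C=O → ether.
  CH2OH: –OH on an sp³ carbon → alcohol.
Ether appears at: CH2OCH2, CH2OCH2 → 2.

2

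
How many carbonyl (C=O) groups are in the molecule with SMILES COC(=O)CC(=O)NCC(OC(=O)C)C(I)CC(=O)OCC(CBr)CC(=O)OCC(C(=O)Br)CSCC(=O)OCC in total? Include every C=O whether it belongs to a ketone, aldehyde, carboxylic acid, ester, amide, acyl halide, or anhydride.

CH3OOC: ester, 1 C=O (running total 1).
CH2CONHCH2: amide, 1 C=O (running total 2).
CH(OCOCH3): ester, 1 C=O (running total 3).
CH2COOCH2: ester, 1 C=O (running total 4).
CH2COOCH2: ester, 1 C=O (running total 5).
CH(COBr): acyl halide, 1 C=O (running total 6).
COOCH2CH3: ester, 1 C=O (running total 7).

7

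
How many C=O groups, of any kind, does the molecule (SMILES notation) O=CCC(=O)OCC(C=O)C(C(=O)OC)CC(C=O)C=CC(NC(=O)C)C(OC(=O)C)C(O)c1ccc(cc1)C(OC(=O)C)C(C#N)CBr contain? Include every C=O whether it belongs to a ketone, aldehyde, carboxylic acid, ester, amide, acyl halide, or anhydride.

8

OHC: aldehyde, 1 C=O (running total 1).
CH2COOCH2: ester, 1 C=O (running total 2).
CH(CHO): aldehyde, 1 C=O (running total 3).
CH(COOCH3): ester, 1 C=O (running total 4).
CH(CHO): aldehyde, 1 C=O (running total 5).
CH(NHCOCH3): amide, 1 C=O (running total 6).
CH(OCOCH3): ester, 1 C=O (running total 7).
CH(OCOCH3): ester, 1 C=O (running total 8).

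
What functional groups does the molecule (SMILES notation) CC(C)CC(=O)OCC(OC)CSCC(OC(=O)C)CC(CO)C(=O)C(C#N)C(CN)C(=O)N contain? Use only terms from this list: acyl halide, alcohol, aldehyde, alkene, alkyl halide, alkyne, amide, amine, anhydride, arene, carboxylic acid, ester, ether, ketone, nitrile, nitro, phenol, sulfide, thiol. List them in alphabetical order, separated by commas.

alcohol, amide, amine, ester, ether, ketone, nitrile, sulfide

–C(=O)–O–C with C on the carbonyl side → ester.
pendant –OCH3: C–O–C with sp³ C, no adjacent C=O → ether.
C–S–C linkage → sulfide (thioether).
pendant –OC(=O)CH3: an acyloxy group → ester.
pendant –CH2OH on an sp³ backbone C → alcohol.
–C(=O)– with carbon on both sides → ketone.
pendant –C≡N: nitrile.
pendant –CH2NH2: N on sp³ C, no adjacent C=O → amine.
–C(=O)NH2: carbonyl C bonded to C and to N → amide (the N is not a separate amine).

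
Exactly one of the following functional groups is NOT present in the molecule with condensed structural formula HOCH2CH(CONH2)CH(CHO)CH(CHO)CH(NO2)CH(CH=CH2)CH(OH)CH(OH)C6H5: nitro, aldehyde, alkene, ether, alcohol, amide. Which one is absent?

amide: present (CH(CONH2) — pendant –CONH2: carbonyl C bonded to C and N → amide).
alcohol: present (HOCH2 — HO– on an sp³ carbon → alcohol).
alkene: present (CH(CH=CH2) — pendant –CH=CH2: C=C double bond → alkene).
nitro: present (CH(NO2) — –NO2 on an sp³ carbon → nitro (the N=O is not a carbonyl)).
aldehyde: present (CH(CHO) — pendant –CHO: carbonyl C bonded to C and H → aldehyde).
ether: no segment matches this pattern.

ether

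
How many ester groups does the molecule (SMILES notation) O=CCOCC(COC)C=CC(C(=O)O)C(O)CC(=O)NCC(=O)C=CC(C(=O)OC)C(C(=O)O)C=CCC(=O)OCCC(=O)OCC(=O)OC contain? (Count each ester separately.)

Reading the structure from left to right:
  OHC: terminal –CHO: carbonyl C bonded to H and C → aldehyde.
  CH2OCH2: C–O–C with sp³ carbons on both sides and no adjacent C=O → ether.
  CH(CH2OCH3): pendant –CH2OCH3: C–O–C linkage → ether.
  CH=CH: C=C double bond → alkene.
  CH(COOH): pendant –COOH: carbonyl C bonded to C and –OH → carboxylic acid.
  CH(OH): –OH on an sp³ carbon → alcohol (secondary).
  CH2CONHCH2: –C(=O)–N– linkage → amide (the N is not an amine).
  CO: –C(=O)– with carbon on both sides → ketone.
  CH=CH: C=C double bond → alkene.
  CH(COOCH3): pendant –COOCH3: carbonyl C bonded to C and –OCH3 → ester.
  CH(COOH): pendant –COOH: carbonyl C bonded to C and –OH → carboxylic acid.
  CH=CH: C=C double bond → alkene.
  CH2COOCH2: –C(=O)–O–C with C on the carbonyl side → ester.
  CH2COOCH2: –C(=O)–O–C with C on the carbonyl side → ester.
  COOCH3: –C(=O)OCH3: carbonyl C bonded to C and to –OCH3 → ester (not ketone + ether).
Ester appears at: CH(COOCH3), CH2COOCH2, CH2COOCH2, COOCH3 → 4.

4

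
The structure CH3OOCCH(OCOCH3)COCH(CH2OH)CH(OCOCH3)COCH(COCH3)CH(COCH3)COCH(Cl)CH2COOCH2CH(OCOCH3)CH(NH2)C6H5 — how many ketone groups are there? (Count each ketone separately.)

CH3O–C(=O)–: carbonyl C bonded to C and to –OCH3 → ester (not ketone + ether).
pendant –OC(=O)CH3: an acyloxy group → ester.
–C(=O)– with carbon on both sides → ketone.
pendant –CH2OH on an sp³ backbone C → alcohol.
pendant –OC(=O)CH3: an acyloxy group → ester.
–C(=O)– with carbon on both sides → ketone.
pendant –COCH3: carbonyl C bonded to two carbons → ketone.
pendant –COCH3: carbonyl C bonded to two carbons → ketone.
–C(=O)– with carbon on both sides → ketone.
halogen on an sp³ carbon → alkyl halide.
–C(=O)–O–C with C on the carbonyl side → ester.
pendant –OC(=O)CH3: an acyloxy group → ester.
–NH2 on an sp³ carbon with no adjacent C=O → amine.
–C6H5 phenyl ring → arene.
Ketone appears at: CO, CO, CH(COCH3), CH(COCH3), CO → 5.

5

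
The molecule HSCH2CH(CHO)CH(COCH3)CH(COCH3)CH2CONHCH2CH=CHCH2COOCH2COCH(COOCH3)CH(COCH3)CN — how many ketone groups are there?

4

Reading the structure from left to right:
  HSCH2: –SH on an sp³ carbon → thiol.
  CH(CHO): pendant –CHO: carbonyl C bonded to C and H → aldehyde.
  CH(COCH3): pendant –COCH3: carbonyl C bonded to two carbons → ketone.
  CH(COCH3): pendant –COCH3: carbonyl C bonded to two carbons → ketone.
  CH2CONHCH2: –C(=O)–N– linkage → amide (the N is not an amine).
  CH=CH: C=C double bond → alkene.
  CH2COOCH2: –C(=O)–O–C with C on the carbonyl side → ester.
  CO: –C(=O)– with carbon on both sides → ketone.
  CH(COOCH3): pendant –COOCH3: carbonyl C bonded to C and –OCH3 → ester.
  CH(COCH3): pendant –COCH3: carbonyl C bonded to two carbons → ketone.
  CN: –C≡N: carbon triple-bonded to nitrogen → nitrile.
Ketone appears at: CH(COCH3), CH(COCH3), CO, CH(COCH3) → 4.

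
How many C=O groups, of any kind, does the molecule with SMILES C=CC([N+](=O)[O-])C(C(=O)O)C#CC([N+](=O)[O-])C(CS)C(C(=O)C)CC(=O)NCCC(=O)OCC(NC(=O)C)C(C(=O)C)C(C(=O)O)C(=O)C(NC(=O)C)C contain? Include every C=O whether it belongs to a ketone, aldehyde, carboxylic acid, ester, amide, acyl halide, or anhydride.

9

CH(COOH): carboxylic acid, 1 C=O (running total 1).
CH(COCH3): ketone, 1 C=O (running total 2).
CH2CONHCH2: amide, 1 C=O (running total 3).
CH2COOCH2: ester, 1 C=O (running total 4).
CH(NHCOCH3): amide, 1 C=O (running total 5).
CH(COCH3): ketone, 1 C=O (running total 6).
CH(COOH): carboxylic acid, 1 C=O (running total 7).
CO: ketone, 1 C=O (running total 8).
CH(NHCOCH3): amide, 1 C=O (running total 9).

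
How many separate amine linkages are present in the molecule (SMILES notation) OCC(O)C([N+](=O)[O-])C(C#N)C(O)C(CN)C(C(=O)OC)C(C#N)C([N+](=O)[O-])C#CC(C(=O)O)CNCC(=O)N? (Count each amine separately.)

2

HO– on an sp³ carbon → alcohol.
–OH on an sp³ carbon → alcohol (secondary).
–NO2 on an sp³ carbon → nitro (the N=O is not a carbonyl).
pendant –C≡N: nitrile.
–OH on an sp³ carbon → alcohol (secondary).
pendant –CH2NH2: N on sp³ C, no adjacent C=O → amine.
pendant –COOCH3: carbonyl C bonded to C and –OCH3 → ester.
pendant –C≡N: nitrile.
–NO2 on an sp³ carbon → nitro (the N=O is not a carbonyl).
C≡C triple bond → alkyne.
pendant –COOH: carbonyl C bonded to C and –OH → carboxylic acid.
C–N–C with sp³ carbons and no adjacent C=O → amine (secondary).
–C(=O)NH2: carbonyl C bonded to C and to N → amide (the N is not a separate amine).
Amine appears at: CH(CH2NH2), CH2NHCH2 → 2.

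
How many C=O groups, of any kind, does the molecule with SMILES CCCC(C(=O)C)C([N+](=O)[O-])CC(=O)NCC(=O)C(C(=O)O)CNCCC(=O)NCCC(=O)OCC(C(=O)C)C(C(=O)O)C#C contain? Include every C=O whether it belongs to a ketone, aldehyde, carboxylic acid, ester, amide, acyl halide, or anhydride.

8

CH(COCH3): ketone, 1 C=O (running total 1).
CH2CONHCH2: amide, 1 C=O (running total 2).
CO: ketone, 1 C=O (running total 3).
CH(COOH): carboxylic acid, 1 C=O (running total 4).
CH2CONHCH2: amide, 1 C=O (running total 5).
CH2COOCH2: ester, 1 C=O (running total 6).
CH(COCH3): ketone, 1 C=O (running total 7).
CH(COOH): carboxylic acid, 1 C=O (running total 8).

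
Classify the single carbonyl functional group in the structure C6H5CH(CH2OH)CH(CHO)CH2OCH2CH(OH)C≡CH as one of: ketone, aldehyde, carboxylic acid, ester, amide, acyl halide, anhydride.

The carbonyl is in the CH(CHO) segment: pendant –CHO: carbonyl C bonded to C and H → aldehyde.

aldehyde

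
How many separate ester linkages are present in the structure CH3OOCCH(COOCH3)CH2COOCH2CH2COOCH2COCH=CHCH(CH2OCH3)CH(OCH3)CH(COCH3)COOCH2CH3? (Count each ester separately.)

CH3O–C(=O)–: carbonyl C bonded to C and to –OCH3 → ester (not ketone + ether).
pendant –COOCH3: carbonyl C bonded to C and –OCH3 → ester.
–C(=O)–O–C with C on the carbonyl side → ester.
–C(=O)–O–C with C on the carbonyl side → ester.
–C(=O)– with carbon on both sides → ketone.
C=C double bond → alkene.
pendant –CH2OCH3: C–O–C linkage → ether.
pendant –OCH3: C–O–C with sp³ C, no adjacent C=O → ether.
pendant –COCH3: carbonyl C bonded to two carbons → ketone.
–C(=O)OCH2CH3: carbonyl C bonded to C and to –OEt → ester.
Ester appears at: CH3OOC, CH(COOCH3), CH2COOCH2, CH2COOCH2, COOCH2CH3 → 5.

5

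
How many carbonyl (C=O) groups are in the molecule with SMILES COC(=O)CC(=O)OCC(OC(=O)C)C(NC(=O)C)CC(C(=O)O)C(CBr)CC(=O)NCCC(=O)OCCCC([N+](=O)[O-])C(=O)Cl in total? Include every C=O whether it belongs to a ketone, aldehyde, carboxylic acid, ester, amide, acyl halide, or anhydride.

8

CH3OOC: ester, 1 C=O (running total 1).
CH2COOCH2: ester, 1 C=O (running total 2).
CH(OCOCH3): ester, 1 C=O (running total 3).
CH(NHCOCH3): amide, 1 C=O (running total 4).
CH(COOH): carboxylic acid, 1 C=O (running total 5).
CH2CONHCH2: amide, 1 C=O (running total 6).
CH2COOCH2: ester, 1 C=O (running total 7).
COCl: acyl halide, 1 C=O (running total 8).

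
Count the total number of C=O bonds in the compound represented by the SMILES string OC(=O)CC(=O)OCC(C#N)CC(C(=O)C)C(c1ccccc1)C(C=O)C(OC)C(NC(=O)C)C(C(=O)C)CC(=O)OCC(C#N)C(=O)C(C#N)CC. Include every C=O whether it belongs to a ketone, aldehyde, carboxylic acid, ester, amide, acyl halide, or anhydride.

HOOC: carboxylic acid, 1 C=O (running total 1).
CH2COOCH2: ester, 1 C=O (running total 2).
CH(COCH3): ketone, 1 C=O (running total 3).
CH(CHO): aldehyde, 1 C=O (running total 4).
CH(NHCOCH3): amide, 1 C=O (running total 5).
CH(COCH3): ketone, 1 C=O (running total 6).
CH2COOCH2: ester, 1 C=O (running total 7).
CO: ketone, 1 C=O (running total 8).

8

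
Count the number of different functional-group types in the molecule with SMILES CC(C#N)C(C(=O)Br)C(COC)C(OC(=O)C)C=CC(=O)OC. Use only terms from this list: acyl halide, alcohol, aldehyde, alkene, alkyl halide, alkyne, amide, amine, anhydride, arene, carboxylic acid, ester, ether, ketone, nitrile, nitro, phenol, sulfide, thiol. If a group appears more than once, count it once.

5

Reading the structure from left to right:
  CH(CN): pendant –C≡N: nitrile.
  CH(COBr): pendant –C(=O)X: carbonyl C bonded to C and halogen → acyl halide.
  CH(CH2OCH3): pendant –CH2OCH3: C–O–C linkage → ether.
  CH(OCOCH3): pendant –OC(=O)CH3: an acyloxy group → ester.
  CH=CH: C=C double bond → alkene.
  COOCH3: –C(=O)OCH3: carbonyl C bonded to C and to –OCH3 → ester (not ketone + ether).
Distinct types present: acyl halide, alkene, ester, ether, nitrile.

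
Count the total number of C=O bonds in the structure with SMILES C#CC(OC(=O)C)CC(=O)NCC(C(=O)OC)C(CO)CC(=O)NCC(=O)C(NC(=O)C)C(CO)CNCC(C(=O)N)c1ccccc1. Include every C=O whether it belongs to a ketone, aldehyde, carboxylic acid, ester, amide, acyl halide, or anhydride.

CH(OCOCH3): ester, 1 C=O (running total 1).
CH2CONHCH2: amide, 1 C=O (running total 2).
CH(COOCH3): ester, 1 C=O (running total 3).
CH2CONHCH2: amide, 1 C=O (running total 4).
CO: ketone, 1 C=O (running total 5).
CH(NHCOCH3): amide, 1 C=O (running total 6).
CH(CONH2): amide, 1 C=O (running total 7).

7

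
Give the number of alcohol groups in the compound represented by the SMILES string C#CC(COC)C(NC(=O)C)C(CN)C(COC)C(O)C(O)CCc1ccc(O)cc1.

2

Working along the chain:
  HC≡C: C≡C triple bond → alkyne.
  CH(CH2OCH3): pendant –CH2OCH3: C–O–C linkage → ether.
  CH(NHCOCH3): pendant –NHC(=O)CH3: N bonded to a carbonyl → amide (not amine).
  CH(CH2NH2): pendant –CH2NH2: N on sp³ C, no adjacent C=O → amine.
  CH(CH2OCH3): pendant –CH2OCH3: C–O–C linkage → ether.
  CH(OH): –OH on an sp³ carbon → alcohol (secondary).
  CH(OH): –OH on an sp³ carbon → alcohol (secondary).
  C6H4OH: –OH attached directly to an aromatic ring → phenol (not alcohol); the ring itself is an arene.
Alcohol appears at: CH(OH), CH(OH) → 2.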